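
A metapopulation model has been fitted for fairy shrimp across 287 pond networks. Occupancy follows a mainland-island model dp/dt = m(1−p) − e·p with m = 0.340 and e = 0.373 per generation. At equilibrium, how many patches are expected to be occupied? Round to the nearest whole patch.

p* = m/(m+e) = 0.340/0.7130 = 0.4769.
Expected occupied patches = N × p* = 287 × 0.4769 = 136.86 ≈ 137.

137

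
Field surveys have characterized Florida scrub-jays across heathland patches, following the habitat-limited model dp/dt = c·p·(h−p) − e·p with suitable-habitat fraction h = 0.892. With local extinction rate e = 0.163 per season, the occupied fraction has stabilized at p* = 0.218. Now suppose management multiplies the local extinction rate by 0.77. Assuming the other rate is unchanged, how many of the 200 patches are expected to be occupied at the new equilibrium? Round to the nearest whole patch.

75

Balance c(h−p*) = e gives c = e/(0.892 − 0.21800) = 0.163/0.67400 = 0.24184.
New p* = 0.892 − e/c = 0.892 − 0.12551/0.24184 = 0.37302.
Expected occupied = 200 × 0.37302 = 74.60 ≈ 75.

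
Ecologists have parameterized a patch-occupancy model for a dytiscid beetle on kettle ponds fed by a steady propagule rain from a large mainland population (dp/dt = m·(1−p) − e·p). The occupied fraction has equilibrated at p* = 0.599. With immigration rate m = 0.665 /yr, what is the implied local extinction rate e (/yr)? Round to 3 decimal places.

At equilibrium m(1−p*) = e·p*, so e = m(1−p*)/p*.
e = 0.665 × 0.4010 / 0.599 = 0.4452.

0.445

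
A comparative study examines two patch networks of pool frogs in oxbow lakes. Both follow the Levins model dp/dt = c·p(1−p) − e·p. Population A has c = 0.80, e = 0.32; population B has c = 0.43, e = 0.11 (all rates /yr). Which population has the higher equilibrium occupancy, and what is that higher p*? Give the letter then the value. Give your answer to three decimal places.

B, 0.744

A: p*_A = 1 − 0.32/0.80 = 0.6000.
B: p*_B = 1 − 0.11/0.43 = 0.7442.
B is higher at 0.7442.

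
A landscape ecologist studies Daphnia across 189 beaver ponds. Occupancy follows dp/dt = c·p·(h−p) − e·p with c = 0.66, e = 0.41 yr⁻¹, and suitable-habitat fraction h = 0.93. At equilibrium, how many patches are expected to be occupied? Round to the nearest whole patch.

p* = h − e/c = 0.93 − 0.6212 = 0.3088.
Expected occupied patches = N × p* = 189 × 0.3088 = 58.36 ≈ 58.

58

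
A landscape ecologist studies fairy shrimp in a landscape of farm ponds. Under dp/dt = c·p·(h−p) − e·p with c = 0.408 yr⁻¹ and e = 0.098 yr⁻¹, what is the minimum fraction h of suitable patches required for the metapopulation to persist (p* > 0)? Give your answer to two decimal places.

0.24

p* = h − e/c is positive only when h > e/c.
h_min = e/c = 0.098/0.408 = 0.2402.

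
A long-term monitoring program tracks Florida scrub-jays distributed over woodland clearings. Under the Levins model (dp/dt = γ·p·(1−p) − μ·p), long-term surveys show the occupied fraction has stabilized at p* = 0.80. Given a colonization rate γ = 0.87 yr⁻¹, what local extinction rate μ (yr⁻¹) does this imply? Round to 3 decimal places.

At equilibrium γ(1−p*) = μ.
μ = 0.87 × (1 − 0.80) = 0.87 × 0.2000 = 0.1740.

0.174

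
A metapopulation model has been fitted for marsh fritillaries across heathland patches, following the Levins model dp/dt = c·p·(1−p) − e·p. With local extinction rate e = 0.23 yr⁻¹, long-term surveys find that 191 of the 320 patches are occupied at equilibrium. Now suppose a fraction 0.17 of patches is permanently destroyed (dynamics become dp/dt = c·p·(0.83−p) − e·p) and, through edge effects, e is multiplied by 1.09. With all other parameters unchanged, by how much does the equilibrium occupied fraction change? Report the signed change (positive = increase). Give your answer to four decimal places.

Observed p* = 191/320 = 0.59688.
Balance c(1−p*) = e gives c = e/(1 − 0.59688) = 0.23/0.40312 = 0.57055.
New p* = 0.83 − e/c = 0.83 − 0.25070/0.57055 = 0.39060.
Δp* = 0.39060 − 0.59688 = -0.20628.

-0.2063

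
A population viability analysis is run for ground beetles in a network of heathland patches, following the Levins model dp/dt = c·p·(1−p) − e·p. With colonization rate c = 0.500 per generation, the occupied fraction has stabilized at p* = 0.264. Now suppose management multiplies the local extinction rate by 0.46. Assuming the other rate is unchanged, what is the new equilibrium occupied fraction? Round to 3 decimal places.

Balance c(1−p*) = e gives e = 0.500×(1 − 0.26400) = 0.36800.
New p* = 1 − e/c = 1 − 0.16928/0.50000 = 0.66144.

0.661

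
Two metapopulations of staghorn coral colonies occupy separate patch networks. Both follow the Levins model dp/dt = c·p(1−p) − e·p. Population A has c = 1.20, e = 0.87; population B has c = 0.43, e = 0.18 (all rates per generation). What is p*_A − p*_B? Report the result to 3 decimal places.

-0.306

A: p*_A = 1 − 0.87/1.20 = 0.2750.
B: p*_B = 1 − 0.18/0.43 = 0.5814.
p*_A − p*_B = 0.2750 − 0.5814 = -0.3064.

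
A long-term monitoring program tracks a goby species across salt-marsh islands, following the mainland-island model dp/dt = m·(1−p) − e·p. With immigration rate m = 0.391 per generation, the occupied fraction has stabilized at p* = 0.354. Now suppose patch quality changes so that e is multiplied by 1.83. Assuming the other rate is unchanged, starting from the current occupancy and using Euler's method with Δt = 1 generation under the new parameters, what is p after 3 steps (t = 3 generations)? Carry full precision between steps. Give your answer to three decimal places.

0.189

Balance m(1−p*) = e·p* gives e = m(1−p*)/p* = 0.391×0.64600/0.35400 = 0.71352.
Starting from p₀ = 0.35400; update p ← p + (dp/dt)·Δt with the new parameters.
step 1: Δp = -0.20965, p = 0.14435
step 2: Δp = +0.14607, p = 0.29042
step 3: Δp = -0.10177, p = 0.18865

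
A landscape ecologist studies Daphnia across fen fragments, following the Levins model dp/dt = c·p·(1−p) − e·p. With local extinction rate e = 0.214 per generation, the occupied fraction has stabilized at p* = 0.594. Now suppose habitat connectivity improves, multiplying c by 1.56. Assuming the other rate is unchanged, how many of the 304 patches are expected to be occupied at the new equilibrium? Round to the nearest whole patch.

Balance c(1−p*) = e gives c = e/(1 − 0.59400) = 0.214/0.40600 = 0.52709.
New p* = 1 − e/c = 1 − 0.21400/0.82226 = 0.73974.
Expected occupied = 304 × 0.73974 = 224.88 ≈ 225.

225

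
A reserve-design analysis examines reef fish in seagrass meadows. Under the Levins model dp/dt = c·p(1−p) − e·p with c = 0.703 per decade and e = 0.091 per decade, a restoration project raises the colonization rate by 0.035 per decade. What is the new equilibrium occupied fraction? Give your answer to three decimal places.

Before: p* = 1 − 0.091/0.703 = 0.8706.
After the change, c = 0.738, e = 0.091, so p* = 1 − 0.091/0.738 = 0.8767.

0.877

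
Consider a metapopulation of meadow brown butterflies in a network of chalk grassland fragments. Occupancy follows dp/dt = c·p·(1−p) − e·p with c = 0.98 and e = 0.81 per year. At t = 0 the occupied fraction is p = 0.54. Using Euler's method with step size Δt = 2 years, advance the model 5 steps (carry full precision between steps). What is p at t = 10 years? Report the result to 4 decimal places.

0.1687

Update rule: p ← p + [c·p·(1−p) − e·p]·Δt with Δt = 2.
p: 0.54000 → 0.15206  (Δp = -0.38794)
p: 0.15206 → 0.15844  (Δp = +0.00638)
p: 0.15844 → 0.16311  (Δp = +0.00467)
p: 0.16311 → 0.16642  (Δp = +0.00331)
p: 0.16642 → 0.16872  (Δp = +0.00230)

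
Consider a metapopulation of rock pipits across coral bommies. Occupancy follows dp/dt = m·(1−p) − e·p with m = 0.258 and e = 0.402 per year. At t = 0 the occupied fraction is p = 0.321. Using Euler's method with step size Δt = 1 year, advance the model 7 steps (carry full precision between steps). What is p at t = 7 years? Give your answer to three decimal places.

Update rule: p ← p + [m·(1−p) − e·p]·Δt with Δt = 1.
t = 1: p = 0.32100 + (+0.04614) = 0.36714
t = 2: p = 0.36714 + (+0.01569) = 0.38283
t = 3: p = 0.38283 + (+0.00533) = 0.38816
t = 4: p = 0.38816 + (+0.00181) = 0.38997
t = 5: p = 0.38997 + (+0.00062) = 0.39059
t = 6: p = 0.39059 + (+0.00021) = 0.39080
t = 7: p = 0.39080 + (+0.00007) = 0.39087

0.391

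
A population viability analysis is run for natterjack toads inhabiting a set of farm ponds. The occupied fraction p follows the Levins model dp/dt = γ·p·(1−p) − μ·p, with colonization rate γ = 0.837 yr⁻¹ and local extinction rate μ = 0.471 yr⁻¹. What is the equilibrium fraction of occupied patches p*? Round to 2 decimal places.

0.44

At equilibrium, colonization balances extinction: γ·p*·(1−p*) = μ·p*.
So p* = 1 − μ/γ = 1 − 0.471/0.837 = 1 − 0.5627 = 0.4373.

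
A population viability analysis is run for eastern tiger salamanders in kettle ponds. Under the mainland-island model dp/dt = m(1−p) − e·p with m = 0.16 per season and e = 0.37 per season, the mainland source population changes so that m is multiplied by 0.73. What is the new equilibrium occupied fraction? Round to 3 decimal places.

0.240

Before: p* = 0.16/(0.16+0.37) = 0.3019.
After: m = 0.1168, e = 0.37; p* = 0.1168/0.4868 = 0.2399.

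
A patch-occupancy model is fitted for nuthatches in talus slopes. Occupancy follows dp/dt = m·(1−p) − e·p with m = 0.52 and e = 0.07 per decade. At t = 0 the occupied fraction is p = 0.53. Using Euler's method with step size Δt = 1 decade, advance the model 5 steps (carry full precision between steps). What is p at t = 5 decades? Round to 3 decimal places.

0.877

Update rule: p ← p + [m·(1−p) − e·p]·Δt with Δt = 1.
step 1: Δp = +0.20730, p = 0.73730
step 2: Δp = +0.08499, p = 0.82229
step 3: Δp = +0.03485, p = 0.85714
step 4: Δp = +0.01429, p = 0.87143
step 5: Δp = +0.00586, p = 0.87729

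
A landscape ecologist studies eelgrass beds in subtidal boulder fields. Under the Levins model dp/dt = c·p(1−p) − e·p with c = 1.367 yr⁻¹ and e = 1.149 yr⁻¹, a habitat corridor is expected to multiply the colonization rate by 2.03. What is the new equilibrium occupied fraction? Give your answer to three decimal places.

0.586

Before: p* = 1 − 1.149/1.367 = 0.1595.
After the change, c = 2.77501, e = 1.149, so p* = 1 − 1.149/2.77501 = 0.5859.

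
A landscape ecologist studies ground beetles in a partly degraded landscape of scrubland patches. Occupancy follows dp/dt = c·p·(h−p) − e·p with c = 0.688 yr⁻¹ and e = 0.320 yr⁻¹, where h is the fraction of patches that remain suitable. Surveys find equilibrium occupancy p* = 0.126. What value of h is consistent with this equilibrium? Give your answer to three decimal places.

0.591

At equilibrium c(h−p*) = e, so h = p* + e/c.
h = 0.126 + 0.320/0.688 = 0.126 + 0.4651 = 0.5911.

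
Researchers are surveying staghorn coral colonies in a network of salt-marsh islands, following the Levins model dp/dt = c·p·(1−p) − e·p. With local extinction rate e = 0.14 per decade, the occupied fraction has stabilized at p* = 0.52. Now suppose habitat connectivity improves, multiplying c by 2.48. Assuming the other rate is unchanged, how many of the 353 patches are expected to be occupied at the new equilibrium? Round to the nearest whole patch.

285

Balance c(1−p*) = e gives c = e/(1 − 0.52000) = 0.14/0.48000 = 0.29167.
New p* = 1 − e/c = 1 − 0.14000/0.72334 = 0.80645.
Expected occupied = 353 × 0.80645 = 284.68 ≈ 285.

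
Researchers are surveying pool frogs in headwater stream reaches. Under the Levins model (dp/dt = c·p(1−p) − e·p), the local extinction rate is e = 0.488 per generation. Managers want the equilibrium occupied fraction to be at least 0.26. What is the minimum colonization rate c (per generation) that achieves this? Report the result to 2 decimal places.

0.66

p* = 1 − e/c ≥ 0.26 requires e/c ≤ 0.7400, i.e. c ≥ e/0.7400.
c_min = 0.488/0.7400 = 0.6595.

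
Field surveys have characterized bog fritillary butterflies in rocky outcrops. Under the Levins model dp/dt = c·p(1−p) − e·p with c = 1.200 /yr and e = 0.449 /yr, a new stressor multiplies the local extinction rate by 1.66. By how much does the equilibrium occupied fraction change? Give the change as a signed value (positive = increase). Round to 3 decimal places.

Before: p* = 1 − 0.449/1.200 = 0.6258.
After the change, c = 1.2, e = 0.74534, so p* = 1 − 0.74534/1.2 = 0.3789.
Δp* = 0.3789 − 0.6258 = -0.2469.

-0.247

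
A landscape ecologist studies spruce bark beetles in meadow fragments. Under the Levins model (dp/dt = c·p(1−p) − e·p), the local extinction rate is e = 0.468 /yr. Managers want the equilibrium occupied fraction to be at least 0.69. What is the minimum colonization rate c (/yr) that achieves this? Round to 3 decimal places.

1.510

p* = 1 − e/c ≥ 0.69 requires e/c ≤ 0.3100, i.e. c ≥ e/0.3100.
c_min = 0.468/0.3100 = 1.5097.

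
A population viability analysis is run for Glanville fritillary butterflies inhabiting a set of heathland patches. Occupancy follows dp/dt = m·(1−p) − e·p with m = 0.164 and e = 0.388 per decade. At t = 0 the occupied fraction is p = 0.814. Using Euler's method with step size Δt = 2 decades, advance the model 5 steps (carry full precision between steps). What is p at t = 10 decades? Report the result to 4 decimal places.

0.2971

Update rule: p ← p + [m·(1−p) − e·p]·Δt with Δt = 2.
t = 2: p = 0.81400 + (-0.57066) = 0.24334
t = 4: p = 0.24334 + (+0.05935) = 0.30269
t = 6: p = 0.30269 + (-0.00617) = 0.29652
t = 8: p = 0.29652 + (+0.00064) = 0.29716
t = 10: p = 0.29716 + (-0.00007) = 0.29710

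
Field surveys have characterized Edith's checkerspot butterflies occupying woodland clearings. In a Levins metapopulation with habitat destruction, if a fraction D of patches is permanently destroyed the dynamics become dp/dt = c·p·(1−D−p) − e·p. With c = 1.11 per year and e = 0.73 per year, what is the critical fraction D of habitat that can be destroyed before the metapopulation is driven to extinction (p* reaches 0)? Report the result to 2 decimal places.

0.34

The nontrivial equilibrium is p* = (1−D) − e/c; extinction occurs when this hits zero.
So D_crit = 1 − e/c = 1 − 0.73/1.11 = 1 − 0.6577 = 0.3423.
This equals the undisturbed p*, a classic result of Lande's extension.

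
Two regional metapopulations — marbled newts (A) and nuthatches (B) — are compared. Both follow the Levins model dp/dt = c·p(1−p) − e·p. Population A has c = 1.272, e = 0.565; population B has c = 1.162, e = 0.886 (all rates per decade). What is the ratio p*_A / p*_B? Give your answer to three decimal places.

A: p*_A = 1 − 0.565/1.272 = 0.5558.
B: p*_B = 1 − 0.886/1.162 = 0.2375.
p*_A / p*_B = 0.5558/0.2375 = 2.3401.

2.340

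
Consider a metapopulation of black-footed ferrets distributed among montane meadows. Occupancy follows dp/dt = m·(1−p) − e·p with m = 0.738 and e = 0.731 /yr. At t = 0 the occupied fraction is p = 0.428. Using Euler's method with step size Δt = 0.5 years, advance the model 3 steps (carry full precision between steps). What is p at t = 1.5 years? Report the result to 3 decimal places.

0.501

Update rule: p ← p + [m·(1−p) − e·p]·Δt with Δt = 0.5.
t = 0.5: p = 0.42800 + (+0.05463) = 0.48263
t = 1: p = 0.48263 + (+0.01451) = 0.49714
t = 1.5: p = 0.49714 + (+0.00385) = 0.50099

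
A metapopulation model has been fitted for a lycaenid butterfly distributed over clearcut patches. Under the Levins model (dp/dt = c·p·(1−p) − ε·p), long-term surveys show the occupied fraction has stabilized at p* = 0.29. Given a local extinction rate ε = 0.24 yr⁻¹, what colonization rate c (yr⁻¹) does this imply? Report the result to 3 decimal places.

0.338

At equilibrium c(1−p*) = ε, so c = ε/(1−p*).
c = 0.24/(1 − 0.29) = 0.24/0.7100 = 0.3380.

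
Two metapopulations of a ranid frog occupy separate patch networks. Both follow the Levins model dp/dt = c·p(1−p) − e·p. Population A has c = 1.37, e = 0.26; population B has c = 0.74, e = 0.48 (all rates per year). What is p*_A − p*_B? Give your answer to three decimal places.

0.459

A: p*_A = 1 − 0.26/1.37 = 0.8102.
B: p*_B = 1 − 0.48/0.74 = 0.3514.
p*_A − p*_B = 0.8102 − 0.3514 = 0.4589.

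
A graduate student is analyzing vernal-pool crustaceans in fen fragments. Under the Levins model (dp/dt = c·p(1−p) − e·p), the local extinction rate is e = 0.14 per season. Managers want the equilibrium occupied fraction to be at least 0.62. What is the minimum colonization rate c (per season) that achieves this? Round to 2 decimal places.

0.37

p* = 1 − e/c ≥ 0.62 requires e/c ≤ 0.3800, i.e. c ≥ e/0.3800.
c_min = 0.14/0.3800 = 0.3684.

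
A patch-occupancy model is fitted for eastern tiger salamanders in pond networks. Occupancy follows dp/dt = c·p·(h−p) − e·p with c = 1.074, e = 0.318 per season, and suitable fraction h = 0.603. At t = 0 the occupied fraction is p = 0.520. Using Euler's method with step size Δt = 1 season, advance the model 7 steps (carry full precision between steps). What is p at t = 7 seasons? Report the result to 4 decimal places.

Update rule: p ← p + [c·p·(h−p) − e·p]·Δt with Δt = 1.
p: 0.52000 → 0.40099  (Δp = -0.11901)
p: 0.40099 → 0.36048  (Δp = -0.04052)
p: 0.36048 → 0.33974  (Δp = -0.02074)
p: 0.33974 → 0.32776  (Δp = -0.01198)
p: 0.32776 → 0.32042  (Δp = -0.00734)
p: 0.32042 → 0.31577  (Δp = -0.00465)
p: 0.31577 → 0.31277  (Δp = -0.00301)

0.3128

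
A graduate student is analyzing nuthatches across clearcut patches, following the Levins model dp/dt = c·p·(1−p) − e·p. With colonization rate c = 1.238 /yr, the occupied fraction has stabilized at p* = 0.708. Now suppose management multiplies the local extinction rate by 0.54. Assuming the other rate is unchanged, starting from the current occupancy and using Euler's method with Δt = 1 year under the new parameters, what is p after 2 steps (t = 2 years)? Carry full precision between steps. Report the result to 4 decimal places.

0.8427

Balance c(1−p*) = e gives e = 1.238×(1 − 0.70800) = 0.36150.
Starting from p₀ = 0.70800; update p ← p + (dp/dt)·Δt with the new parameters.
t = 1: p = 0.70800 + (+0.11773) = 0.82573
t = 2: p = 0.82573 + (+0.01696) = 0.84269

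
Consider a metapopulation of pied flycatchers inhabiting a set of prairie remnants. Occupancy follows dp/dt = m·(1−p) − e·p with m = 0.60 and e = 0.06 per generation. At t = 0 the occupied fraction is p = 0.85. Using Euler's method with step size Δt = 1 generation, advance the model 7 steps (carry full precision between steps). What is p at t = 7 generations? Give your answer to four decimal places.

Update rule: p ← p + [m·(1−p) − e·p]·Δt with Δt = 1.
p: 0.85000 → 0.88900  (Δp = +0.03900)
p: 0.88900 → 0.90226  (Δp = +0.01326)
p: 0.90226 → 0.90677  (Δp = +0.00451)
p: 0.90677 → 0.90830  (Δp = +0.00153)
p: 0.90830 → 0.90882  (Δp = +0.00052)
p: 0.90882 → 0.90900  (Δp = +0.00018)
p: 0.90900 → 0.90906  (Δp = +0.00006)

0.9091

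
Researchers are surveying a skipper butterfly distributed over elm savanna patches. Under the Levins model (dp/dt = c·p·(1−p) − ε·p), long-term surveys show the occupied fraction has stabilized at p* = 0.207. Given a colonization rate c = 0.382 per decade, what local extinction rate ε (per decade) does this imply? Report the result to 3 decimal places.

0.303

At equilibrium c(1−p*) = ε.
ε = 0.382 × (1 − 0.207) = 0.382 × 0.7930 = 0.3029.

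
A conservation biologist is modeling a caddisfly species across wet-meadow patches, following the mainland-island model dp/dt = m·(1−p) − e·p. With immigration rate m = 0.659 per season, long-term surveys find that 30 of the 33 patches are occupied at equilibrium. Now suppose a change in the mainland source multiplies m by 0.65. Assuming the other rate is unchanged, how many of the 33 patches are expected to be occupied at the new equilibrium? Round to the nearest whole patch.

29

Observed p* = 30/33 = 0.90909.
Balance m(1−p*) = e·p* gives e = m(1−p*)/p* = 0.659×0.09091/0.90909 = 0.06590.
New p* = m/(m+e) = 0.42835/(0.42835+0.06590) = 0.86667.
Expected occupied = 33 × 0.86667 = 28.60 ≈ 29.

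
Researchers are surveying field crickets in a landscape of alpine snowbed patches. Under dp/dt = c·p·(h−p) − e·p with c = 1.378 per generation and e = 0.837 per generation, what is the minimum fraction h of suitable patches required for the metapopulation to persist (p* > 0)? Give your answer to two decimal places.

p* = h − e/c is positive only when h > e/c.
h_min = e/c = 0.837/1.378 = 0.6074.

0.61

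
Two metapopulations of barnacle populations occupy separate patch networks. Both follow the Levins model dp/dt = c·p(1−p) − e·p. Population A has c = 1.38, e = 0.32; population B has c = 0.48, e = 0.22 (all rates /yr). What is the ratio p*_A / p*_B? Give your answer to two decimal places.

1.42

A: p*_A = 1 − 0.32/1.38 = 0.7681.
B: p*_B = 1 − 0.22/0.48 = 0.5417.
p*_A / p*_B = 0.7681/0.5417 = 1.4181.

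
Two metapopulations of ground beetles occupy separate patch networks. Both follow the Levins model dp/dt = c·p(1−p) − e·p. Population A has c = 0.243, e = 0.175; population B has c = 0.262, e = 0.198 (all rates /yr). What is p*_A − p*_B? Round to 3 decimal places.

A: p*_A = 1 − 0.175/0.243 = 0.2798.
B: p*_B = 1 − 0.198/0.262 = 0.2443.
p*_A − p*_B = 0.2798 − 0.2443 = 0.0356.

0.036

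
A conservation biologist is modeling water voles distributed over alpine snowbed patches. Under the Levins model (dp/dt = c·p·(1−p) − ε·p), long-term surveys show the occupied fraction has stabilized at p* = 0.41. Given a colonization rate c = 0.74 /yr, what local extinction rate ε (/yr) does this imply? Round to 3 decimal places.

At equilibrium c(1−p*) = ε.
ε = 0.74 × (1 − 0.41) = 0.74 × 0.5900 = 0.4366.

0.437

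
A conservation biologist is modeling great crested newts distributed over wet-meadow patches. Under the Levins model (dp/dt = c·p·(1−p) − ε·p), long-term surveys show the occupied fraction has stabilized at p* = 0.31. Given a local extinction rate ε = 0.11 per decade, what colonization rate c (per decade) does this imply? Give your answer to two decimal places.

At equilibrium c(1−p*) = ε, so c = ε/(1−p*).
c = 0.11/(1 − 0.31) = 0.11/0.6900 = 0.1594.

0.16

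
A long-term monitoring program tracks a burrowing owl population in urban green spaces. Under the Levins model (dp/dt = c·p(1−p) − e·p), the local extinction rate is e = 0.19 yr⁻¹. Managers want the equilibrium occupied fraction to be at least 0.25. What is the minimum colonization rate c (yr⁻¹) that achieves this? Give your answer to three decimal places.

0.253

p* = 1 − e/c ≥ 0.25 requires e/c ≤ 0.7500, i.e. c ≥ e/0.7500.
c_min = 0.19/0.7500 = 0.2533.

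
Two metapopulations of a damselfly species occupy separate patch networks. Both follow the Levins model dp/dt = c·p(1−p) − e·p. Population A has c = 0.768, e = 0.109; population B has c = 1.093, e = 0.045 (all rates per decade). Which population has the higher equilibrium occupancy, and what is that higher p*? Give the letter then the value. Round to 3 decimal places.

A: p*_A = 1 − 0.109/0.768 = 0.8581.
B: p*_B = 1 − 0.045/1.093 = 0.9588.
B is higher at 0.9588.

B, 0.959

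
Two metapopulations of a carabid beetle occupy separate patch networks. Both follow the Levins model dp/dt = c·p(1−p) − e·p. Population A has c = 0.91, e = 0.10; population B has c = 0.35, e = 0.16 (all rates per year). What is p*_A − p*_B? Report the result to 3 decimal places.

0.347

A: p*_A = 1 − 0.10/0.91 = 0.8901.
B: p*_B = 1 − 0.16/0.35 = 0.5429.
p*_A − p*_B = 0.8901 − 0.5429 = 0.3473.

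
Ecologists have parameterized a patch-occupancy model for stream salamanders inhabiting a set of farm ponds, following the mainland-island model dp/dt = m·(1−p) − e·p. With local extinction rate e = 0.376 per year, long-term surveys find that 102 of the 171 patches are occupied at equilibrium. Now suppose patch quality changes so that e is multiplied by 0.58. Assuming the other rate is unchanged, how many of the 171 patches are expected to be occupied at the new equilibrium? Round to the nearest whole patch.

123

Observed p* = 102/171 = 0.59649.
Balance m(1−p*) = e·p* gives m = e·p*/(1−p*) = 0.376×0.59649/0.40351 = 0.55582.
New p* = m/(m+e) = 0.55582/(0.55582+0.21808) = 0.71821.
Expected occupied = 171 × 0.71821 = 122.81 ≈ 123.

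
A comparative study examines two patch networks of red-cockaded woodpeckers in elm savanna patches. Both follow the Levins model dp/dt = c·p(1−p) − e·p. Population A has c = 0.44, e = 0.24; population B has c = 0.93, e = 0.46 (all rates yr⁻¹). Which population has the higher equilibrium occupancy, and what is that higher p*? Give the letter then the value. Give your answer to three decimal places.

A: p*_A = 1 − 0.24/0.44 = 0.4545.
B: p*_B = 1 − 0.46/0.93 = 0.5054.
B is higher at 0.5054.

B, 0.505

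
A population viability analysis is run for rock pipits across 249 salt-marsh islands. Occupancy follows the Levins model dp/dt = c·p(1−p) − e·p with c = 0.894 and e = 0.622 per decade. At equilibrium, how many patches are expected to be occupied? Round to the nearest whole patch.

76

p* = 1 − e/c = 1 − 0.622/0.894 = 0.3043.
Expected occupied patches = N × p* = 249 × 0.3043 = 75.76 ≈ 76.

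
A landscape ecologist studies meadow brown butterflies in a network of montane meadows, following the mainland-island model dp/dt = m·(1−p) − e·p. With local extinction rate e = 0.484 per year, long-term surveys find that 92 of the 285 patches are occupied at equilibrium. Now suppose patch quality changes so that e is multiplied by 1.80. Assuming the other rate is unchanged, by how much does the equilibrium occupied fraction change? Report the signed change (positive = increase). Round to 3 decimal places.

-0.113

Observed p* = 92/285 = 0.32281.
Balance m(1−p*) = e·p* gives m = e·p*/(1−p*) = 0.484×0.32281/0.67719 = 0.23072.
New p* = m/(m+e) = 0.23072/(0.23072+0.87120) = 0.20938.
Δp* = 0.20938 − 0.32281 = -0.11343.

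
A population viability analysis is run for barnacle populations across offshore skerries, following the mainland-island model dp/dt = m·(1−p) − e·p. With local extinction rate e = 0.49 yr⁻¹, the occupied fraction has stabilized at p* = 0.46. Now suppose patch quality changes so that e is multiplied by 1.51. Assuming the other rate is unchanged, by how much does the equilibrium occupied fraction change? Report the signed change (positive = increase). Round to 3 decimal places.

-0.099

Balance m(1−p*) = e·p* gives m = e·p*/(1−p*) = 0.49×0.46000/0.54000 = 0.41741.
New p* = m/(m+e) = 0.41741/(0.41741+0.73990) = 0.36067.
Δp* = 0.36067 − 0.46000 = -0.09933.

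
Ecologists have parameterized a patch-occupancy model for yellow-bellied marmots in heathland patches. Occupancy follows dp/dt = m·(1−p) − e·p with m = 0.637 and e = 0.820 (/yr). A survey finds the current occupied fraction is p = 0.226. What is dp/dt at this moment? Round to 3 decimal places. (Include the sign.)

Colonization term: m·(1−p) = 0.637×0.7740 = 0.49304.
Extinction term: e·p = 0.18532.
dp/dt = 0.49304 − 0.18532 = 0.30772.

0.308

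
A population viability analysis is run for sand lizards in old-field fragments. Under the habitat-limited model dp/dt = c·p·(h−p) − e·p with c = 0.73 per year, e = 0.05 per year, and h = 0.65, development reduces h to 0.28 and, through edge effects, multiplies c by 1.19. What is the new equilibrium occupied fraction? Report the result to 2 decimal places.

0.22

Before: p* = h − e/c = 0.65 − 0.05/0.73 = 0.65 − 0.0685 = 0.5815.
After: c = 0.8687, e = 0.05, h = 0.28; p* = 0.28 − 0.05/0.8687 = 0.2224.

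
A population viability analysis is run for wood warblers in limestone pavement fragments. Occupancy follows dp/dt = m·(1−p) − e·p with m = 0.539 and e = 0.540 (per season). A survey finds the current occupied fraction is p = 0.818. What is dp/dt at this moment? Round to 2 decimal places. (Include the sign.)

-0.34

Colonization term: m·(1−p) = 0.539×0.1820 = 0.09810.
Extinction term: e·p = 0.44172.
dp/dt = 0.09810 − 0.44172 = -0.34362.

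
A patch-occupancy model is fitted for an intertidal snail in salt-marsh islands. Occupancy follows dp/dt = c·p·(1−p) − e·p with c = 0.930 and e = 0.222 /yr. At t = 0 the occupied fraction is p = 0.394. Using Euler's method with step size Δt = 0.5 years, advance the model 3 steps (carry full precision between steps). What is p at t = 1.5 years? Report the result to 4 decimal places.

Update rule: p ← p + [c·p·(1−p) − e·p]·Δt with Δt = 0.5.
p: 0.39400 → 0.46129  (Δp = +0.06729)
p: 0.46129 → 0.52564  (Δp = +0.06435)
p: 0.52564 → 0.58324  (Δp = +0.05760)

0.5832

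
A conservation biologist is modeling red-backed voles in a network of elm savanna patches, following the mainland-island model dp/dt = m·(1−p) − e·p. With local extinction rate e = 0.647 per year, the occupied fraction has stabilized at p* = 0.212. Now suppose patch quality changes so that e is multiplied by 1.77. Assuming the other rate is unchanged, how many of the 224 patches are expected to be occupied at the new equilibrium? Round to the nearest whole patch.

Balance m(1−p*) = e·p* gives m = e·p*/(1−p*) = 0.647×0.21200/0.78800 = 0.17407.
New p* = m/(m+e) = 0.17407/(0.17407+1.14519) = 0.13195.
Expected occupied = 224 × 0.13195 = 29.56 ≈ 30.

30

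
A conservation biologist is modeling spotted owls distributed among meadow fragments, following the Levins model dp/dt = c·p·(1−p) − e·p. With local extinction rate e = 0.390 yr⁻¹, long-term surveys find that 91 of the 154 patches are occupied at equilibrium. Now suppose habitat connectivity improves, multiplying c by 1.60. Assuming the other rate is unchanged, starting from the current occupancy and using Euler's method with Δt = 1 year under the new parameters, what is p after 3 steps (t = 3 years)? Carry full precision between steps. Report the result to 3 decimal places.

0.744

Observed p* = 91/154 = 0.59091.
Balance c(1−p*) = e gives c = e/(1 − 0.59091) = 0.390/0.40909 = 0.95333.
Starting from p₀ = 0.59091; update p ← p + (dp/dt)·Δt with the new parameters.
p: 0.59091 → 0.72918  (Δp = +0.13827)
p: 0.72918 → 0.74602  (Δp = +0.01684)
p: 0.74602 → 0.74408  (Δp = -0.00193)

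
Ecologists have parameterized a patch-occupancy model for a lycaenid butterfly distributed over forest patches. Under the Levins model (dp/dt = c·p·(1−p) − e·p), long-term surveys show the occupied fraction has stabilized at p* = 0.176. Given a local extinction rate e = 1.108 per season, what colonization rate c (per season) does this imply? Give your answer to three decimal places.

At equilibrium c(1−p*) = e, so c = e/(1−p*).
c = 1.108/(1 − 0.176) = 1.108/0.8240 = 1.3447.

1.345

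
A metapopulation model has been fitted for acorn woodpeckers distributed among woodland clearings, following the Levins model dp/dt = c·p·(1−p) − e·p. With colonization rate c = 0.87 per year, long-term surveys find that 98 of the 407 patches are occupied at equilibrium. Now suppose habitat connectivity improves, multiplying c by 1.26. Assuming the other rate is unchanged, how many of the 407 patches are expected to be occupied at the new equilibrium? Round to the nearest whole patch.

162

Observed p* = 98/407 = 0.24079.
Balance c(1−p*) = e gives e = 0.87×(1 − 0.24079) = 0.66051.
New p* = 1 − e/c = 1 − 0.66051/1.09620 = 0.39745.
Expected occupied = 407 × 0.39745 = 161.76 ≈ 162.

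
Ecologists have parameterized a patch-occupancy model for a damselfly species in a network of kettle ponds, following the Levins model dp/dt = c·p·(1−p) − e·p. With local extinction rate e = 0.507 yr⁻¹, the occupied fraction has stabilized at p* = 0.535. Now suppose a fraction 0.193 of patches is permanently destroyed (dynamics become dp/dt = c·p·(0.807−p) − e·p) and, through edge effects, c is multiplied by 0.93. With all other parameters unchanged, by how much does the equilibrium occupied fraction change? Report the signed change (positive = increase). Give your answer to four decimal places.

-0.2280

Balance c(1−p*) = e gives c = e/(1 − 0.53500) = 0.507/0.46500 = 1.09032.
New p* = 0.807 − e/c = 0.807 − 0.50700/1.01400 = 0.30700.
Δp* = 0.30700 − 0.53500 = -0.22800.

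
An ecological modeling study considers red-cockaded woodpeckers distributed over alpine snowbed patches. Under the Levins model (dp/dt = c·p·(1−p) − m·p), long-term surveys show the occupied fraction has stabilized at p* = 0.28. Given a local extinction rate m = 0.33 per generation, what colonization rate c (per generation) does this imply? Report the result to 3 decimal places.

At equilibrium c(1−p*) = m, so c = m/(1−p*).
c = 0.33/(1 − 0.28) = 0.33/0.7200 = 0.4583.

0.458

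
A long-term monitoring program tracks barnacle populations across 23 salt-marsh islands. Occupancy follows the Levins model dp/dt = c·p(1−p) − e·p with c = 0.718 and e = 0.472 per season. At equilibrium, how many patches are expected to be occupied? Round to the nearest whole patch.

8

p* = 1 − e/c = 1 − 0.472/0.718 = 0.3426.
Expected occupied patches = N × p* = 23 × 0.3426 = 7.88 ≈ 8.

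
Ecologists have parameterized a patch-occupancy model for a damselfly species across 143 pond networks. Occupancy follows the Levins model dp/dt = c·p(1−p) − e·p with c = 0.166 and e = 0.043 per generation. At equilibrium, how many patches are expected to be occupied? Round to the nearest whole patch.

106

p* = 1 − e/c = 1 − 0.043/0.166 = 0.7410.
Expected occupied patches = N × p* = 143 × 0.7410 = 105.96 ≈ 106.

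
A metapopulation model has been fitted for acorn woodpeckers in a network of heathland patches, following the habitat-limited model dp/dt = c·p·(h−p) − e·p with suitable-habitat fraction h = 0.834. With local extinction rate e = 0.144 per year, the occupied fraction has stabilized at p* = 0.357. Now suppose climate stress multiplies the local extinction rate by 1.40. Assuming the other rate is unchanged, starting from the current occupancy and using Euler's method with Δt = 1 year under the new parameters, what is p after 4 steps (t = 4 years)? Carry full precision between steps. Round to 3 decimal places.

Balance c(h−p*) = e gives c = e/(0.834 − 0.35700) = 0.144/0.47700 = 0.30189.
Starting from p₀ = 0.35700; update p ← p + (dp/dt)·Δt with the new parameters.
p: 0.35700 → 0.33644  (Δp = -0.02056)
p: 0.33644 → 0.31915  (Δp = -0.01729)
p: 0.31915 → 0.30441  (Δp = -0.01474)
p: 0.30441 → 0.29171  (Δp = -0.01270)

0.292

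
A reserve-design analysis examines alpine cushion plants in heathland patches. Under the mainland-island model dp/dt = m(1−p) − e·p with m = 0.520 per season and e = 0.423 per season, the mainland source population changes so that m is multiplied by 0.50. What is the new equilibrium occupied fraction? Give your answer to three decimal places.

Before: p* = 0.520/(0.520+0.423) = 0.5514.
After: m = 0.26, e = 0.423; p* = 0.26/0.6830 = 0.3807.

0.381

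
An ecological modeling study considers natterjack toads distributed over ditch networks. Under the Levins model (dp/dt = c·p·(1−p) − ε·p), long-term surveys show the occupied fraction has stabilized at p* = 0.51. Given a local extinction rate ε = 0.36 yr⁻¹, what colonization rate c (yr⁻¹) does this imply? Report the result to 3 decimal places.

0.735

At equilibrium c(1−p*) = ε, so c = ε/(1−p*).
c = 0.36/(1 − 0.51) = 0.36/0.4900 = 0.7347.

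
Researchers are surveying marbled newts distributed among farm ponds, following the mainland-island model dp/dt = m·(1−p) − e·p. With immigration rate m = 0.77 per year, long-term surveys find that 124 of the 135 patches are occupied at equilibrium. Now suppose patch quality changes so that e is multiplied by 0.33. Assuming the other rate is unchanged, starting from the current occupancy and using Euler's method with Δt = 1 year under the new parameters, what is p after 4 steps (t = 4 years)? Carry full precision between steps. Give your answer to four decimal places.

0.9715

Observed p* = 124/135 = 0.91852.
Balance m(1−p*) = e·p* gives e = m(1−p*)/p* = 0.77×0.08148/0.91852 = 0.06831.
Starting from p₀ = 0.91852; update p ← p + (dp/dt)·Δt with the new parameters.
t = 1: p = 0.91852 + (+0.04204) = 0.96055
t = 2: p = 0.96055 + (+0.00872) = 0.96928
t = 3: p = 0.96928 + (+0.00181) = 0.97108
t = 4: p = 0.97108 + (+0.00038) = 0.97146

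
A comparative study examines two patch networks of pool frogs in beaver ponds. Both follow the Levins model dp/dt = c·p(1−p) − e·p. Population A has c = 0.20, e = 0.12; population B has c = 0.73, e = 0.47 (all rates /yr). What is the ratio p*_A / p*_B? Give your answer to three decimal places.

A: p*_A = 1 − 0.12/0.20 = 0.4000.
B: p*_B = 1 − 0.47/0.73 = 0.3562.
p*_A / p*_B = 0.4000/0.3562 = 1.1231.

1.123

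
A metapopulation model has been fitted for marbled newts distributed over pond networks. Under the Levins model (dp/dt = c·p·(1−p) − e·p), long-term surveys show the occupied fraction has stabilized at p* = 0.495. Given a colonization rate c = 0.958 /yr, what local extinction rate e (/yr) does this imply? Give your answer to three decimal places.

At equilibrium c(1−p*) = e.
e = 0.958 × (1 − 0.495) = 0.958 × 0.5050 = 0.4838.

0.484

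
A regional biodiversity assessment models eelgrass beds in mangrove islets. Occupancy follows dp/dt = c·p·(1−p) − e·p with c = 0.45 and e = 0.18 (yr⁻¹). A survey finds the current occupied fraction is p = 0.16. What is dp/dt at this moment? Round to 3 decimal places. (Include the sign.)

0.032

Colonization term: c·p·(1−p) = 0.45×0.16×0.8400 = 0.06048.
Extinction term: e·p = 0.02880.
dp/dt = 0.06048 − 0.02880 = 0.03168.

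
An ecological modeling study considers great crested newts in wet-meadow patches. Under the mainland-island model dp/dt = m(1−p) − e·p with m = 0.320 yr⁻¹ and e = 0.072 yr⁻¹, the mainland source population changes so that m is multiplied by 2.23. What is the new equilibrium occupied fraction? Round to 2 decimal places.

0.91

Before: p* = 0.320/(0.320+0.072) = 0.8163.
After: m = 0.7136, e = 0.072; p* = 0.7136/0.7856 = 0.9084.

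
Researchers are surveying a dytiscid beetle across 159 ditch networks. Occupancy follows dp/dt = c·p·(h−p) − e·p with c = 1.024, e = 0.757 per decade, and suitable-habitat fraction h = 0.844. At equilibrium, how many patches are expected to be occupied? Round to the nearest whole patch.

p* = h − e/c = 0.844 − 0.7393 = 0.1047.
Expected occupied patches = N × p* = 159 × 0.1047 = 16.65 ≈ 17.

17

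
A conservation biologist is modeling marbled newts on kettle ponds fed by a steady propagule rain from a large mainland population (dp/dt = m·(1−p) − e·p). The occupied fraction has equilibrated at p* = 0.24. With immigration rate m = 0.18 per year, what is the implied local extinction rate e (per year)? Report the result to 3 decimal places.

At equilibrium m(1−p*) = e·p*, so e = m(1−p*)/p*.
e = 0.18 × 0.7600 / 0.24 = 0.5700.

0.570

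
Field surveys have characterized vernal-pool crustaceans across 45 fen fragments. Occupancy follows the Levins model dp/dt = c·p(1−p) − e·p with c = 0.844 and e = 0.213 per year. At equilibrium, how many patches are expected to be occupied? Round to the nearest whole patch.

34

p* = 1 − e/c = 1 − 0.213/0.844 = 0.7476.
Expected occupied patches = N × p* = 45 × 0.7476 = 33.64 ≈ 34.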